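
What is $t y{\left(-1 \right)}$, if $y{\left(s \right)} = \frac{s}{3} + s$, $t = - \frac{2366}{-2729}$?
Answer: $- \frac{9464}{8187} \approx -1.156$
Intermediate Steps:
$t = \frac{2366}{2729}$ ($t = \left(-2366\right) \left(- \frac{1}{2729}\right) = \frac{2366}{2729} \approx 0.86698$)
$y{\left(s \right)} = \frac{4 s}{3}$ ($y{\left(s \right)} = \frac{s}{3} + s = \frac{4 s}{3}$)
$t y{\left(-1 \right)} = \frac{2366 \cdot \frac{4}{3} \left(-1\right)}{2729} = \frac{2366}{2729} \left(- \frac{4}{3}\right) = - \frac{9464}{8187}$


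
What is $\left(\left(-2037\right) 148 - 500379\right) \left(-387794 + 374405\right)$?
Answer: $10736036595$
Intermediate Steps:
$\left(\left(-2037\right) 148 - 500379\right) \left(-387794 + 374405\right) = \left(-301476 - 500379\right) \left(-13389\right) = \left(-801855\right) \left(-13389\right) = 10736036595$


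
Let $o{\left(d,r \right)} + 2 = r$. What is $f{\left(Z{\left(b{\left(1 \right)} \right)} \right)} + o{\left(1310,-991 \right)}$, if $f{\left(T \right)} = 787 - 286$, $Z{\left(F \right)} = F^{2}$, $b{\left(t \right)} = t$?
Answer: $-492$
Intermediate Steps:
$o{\left(d,r \right)} = -2 + r$
$f{\left(T \right)} = 501$
$f{\left(Z{\left(b{\left(1 \right)} \right)} \right)} + o{\left(1310,-991 \right)} = 501 - 993 = -492$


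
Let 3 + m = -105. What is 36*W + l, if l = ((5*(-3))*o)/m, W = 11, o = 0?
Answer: 396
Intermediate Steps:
m = -108 (m = -3 - 105 = -108)
l = 0 (l = ((5*(-3))*0)/(-108) = -15*0*(-1/108) = 0*(-1/108) = 0)
36*W + l = 36*11 + 0 = 396 + 0 = 396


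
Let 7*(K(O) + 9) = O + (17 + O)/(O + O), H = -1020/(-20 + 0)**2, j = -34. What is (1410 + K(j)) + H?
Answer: 48777/35 ≈ 1393.6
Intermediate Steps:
H = -51/20 (H = -1020/((-20)**2) = -1020/400 = -1020*1/400 = -51/20 ≈ -2.5500)
K(O) = -9 + O/7 + (17 + O)/(14*O) (K(O) = -9 + (O + (17 + O)/(O + O))/7 = -9 + (O + (17 + O)/((2*O)))/7 = -9 + (O + (17 + O)*(1/(2*O)))/7 = -9 + (O + (17 + O)/(2*O))/7 = -9 + (O/7 + (17 + O)/(14*O)) = -9 + O/7 + (17 + O)/(14*O))
(1410 + K(j)) + H = (1410 + (1/14)*(17 - 34*(-125 + 2*(-34)))/(-34)) - 51/20 = (1410 + (1/14)*(-1/34)*(17 - 34*(-125 - 68))) - 51/20 = (1410 + (1/14)*(-1/34)*(17 - 34*(-193))) - 51/20 = (1410 + (1/14)*(-1/34)*(17 + 6562)) - 51/20 = (1410 + (1/14)*(-1/34)*6579) - 51/20 = (1410 - 387/28) - 51/20 = 39093/28 - 51/20 = 48777/35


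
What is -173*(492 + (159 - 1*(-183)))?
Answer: -144282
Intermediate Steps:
-173*(492 + (159 - 1*(-183))) = -173*(492 + (159 + 183)) = -173*(492 + 342) = -173*834 = -144282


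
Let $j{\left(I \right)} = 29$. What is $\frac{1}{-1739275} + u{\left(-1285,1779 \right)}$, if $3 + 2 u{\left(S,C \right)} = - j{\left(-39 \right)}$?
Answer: $- \frac{27828401}{1739275} \approx -16.0$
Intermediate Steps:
$u{\left(S,C \right)} = -16$ ($u{\left(S,C \right)} = - \frac{3}{2} + \frac{\left(-1\right) 29}{2} = - \frac{3}{2} + \frac{1}{2} \left(-29\right) = - \frac{3}{2} - \frac{29}{2} = -16$)
$\frac{1}{-1739275} + u{\left(-1285,1779 \right)} = \frac{1}{-1739275} - 16 = - \frac{1}{1739275} - 16 = - \frac{27828401}{1739275}$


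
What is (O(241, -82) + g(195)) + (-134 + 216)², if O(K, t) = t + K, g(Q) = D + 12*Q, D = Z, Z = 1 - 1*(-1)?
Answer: 9225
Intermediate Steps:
Z = 2 (Z = 1 + 1 = 2)
D = 2
g(Q) = 2 + 12*Q
O(K, t) = K + t
(O(241, -82) + g(195)) + (-134 + 216)² = ((241 - 82) + (2 + 12*195)) + (-134 + 216)² = (159 + (2 + 2340)) + 82² = (159 + 2342) + 6724 = 2501 + 6724 = 9225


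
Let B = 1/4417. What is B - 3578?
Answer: -15804025/4417 ≈ -3578.0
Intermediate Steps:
B = 1/4417 ≈ 0.00022640
B - 3578 = 1/4417 - 3578 = -15804025/4417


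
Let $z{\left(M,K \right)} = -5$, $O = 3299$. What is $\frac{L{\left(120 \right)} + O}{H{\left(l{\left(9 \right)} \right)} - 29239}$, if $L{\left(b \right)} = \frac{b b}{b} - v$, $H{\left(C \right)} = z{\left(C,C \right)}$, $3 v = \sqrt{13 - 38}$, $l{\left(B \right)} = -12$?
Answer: $- \frac{3419}{29244} + \frac{5 i}{87732} \approx -0.11691 + 5.6992 \cdot 10^{-5} i$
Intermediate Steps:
$v = \frac{5 i}{3}$ ($v = \frac{\sqrt{13 - 38}}{3} = \frac{\sqrt{-25}}{3} = \frac{5 i}{3} \approx 1.6667 i$)
$H{\left(C \right)} = -5$
$L{\left(b \right)} = b - \frac{5 i}{3}$ ($L{\left(b \right)} = \frac{b b}{b} - \frac{5 i}{3} = \frac{b^{2}}{b} - \frac{5 i}{3} = b - \frac{5 i}{3}$)
$\frac{L{\left(120 \right)} + O}{H{\left(l{\left(9 \right)} \right)} - 29239} = \frac{\left(120 - \frac{5 i}{3}\right) + 3299}{-5 - 29239} = \frac{3419 - \frac{5 i}{3}}{-29244} = \left(3419 - \frac{5 i}{3}\right) \left(- \frac{1}{29244}\right) = - \frac{3419}{29244} + \frac{5 i}{87732}$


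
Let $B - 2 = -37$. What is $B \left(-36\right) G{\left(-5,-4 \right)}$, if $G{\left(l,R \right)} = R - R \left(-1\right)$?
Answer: $-10080$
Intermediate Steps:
$G{\left(l,R \right)} = 2 R$ ($G{\left(l,R \right)} = R - - R = R + R = 2 R$)
$B = -35$ ($B = 2 - 37 = -35$)
$B \left(-36\right) G{\left(-5,-4 \right)} = \left(-35\right) \left(-36\right) 2 \left(-4\right) = 1260 \left(-8\right) = -10080$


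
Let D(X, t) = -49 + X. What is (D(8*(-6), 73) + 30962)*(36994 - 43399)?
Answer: -197690325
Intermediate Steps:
(D(8*(-6), 73) + 30962)*(36994 - 43399) = ((-49 + 8*(-6)) + 30962)*(36994 - 43399) = ((-49 - 48) + 30962)*(-6405) = (-97 + 30962)*(-6405) = 30865*(-6405) = -197690325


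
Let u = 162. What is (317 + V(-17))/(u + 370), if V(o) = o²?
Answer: 303/266 ≈ 1.1391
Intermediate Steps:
(317 + V(-17))/(u + 370) = (317 + (-17)²)/(162 + 370) = (317 + 289)/532 = 606*(1/532) = 303/266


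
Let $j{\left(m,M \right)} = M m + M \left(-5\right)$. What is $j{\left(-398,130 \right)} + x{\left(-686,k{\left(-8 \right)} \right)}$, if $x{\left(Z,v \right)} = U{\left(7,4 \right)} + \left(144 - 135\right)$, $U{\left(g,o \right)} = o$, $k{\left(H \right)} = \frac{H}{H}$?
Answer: $-52377$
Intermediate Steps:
$k{\left(H \right)} = 1$
$j{\left(m,M \right)} = - 5 M + M m$ ($j{\left(m,M \right)} = M m - 5 M = - 5 M + M m$)
$x{\left(Z,v \right)} = 13$ ($x{\left(Z,v \right)} = 4 + \left(144 - 135\right) = 4 + 9 = 13$)
$j{\left(-398,130 \right)} + x{\left(-686,k{\left(-8 \right)} \right)} = 130 \left(-5 - 398\right) + 13 = 130 \left(-403\right) + 13 = -52390 + 13 = -52377$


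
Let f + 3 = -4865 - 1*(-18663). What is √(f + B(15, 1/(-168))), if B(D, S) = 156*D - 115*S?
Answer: √113853390/84 ≈ 127.03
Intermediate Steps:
B(D, S) = -115*S + 156*D
f = 13795 (f = -3 + (-4865 - 1*(-18663)) = -3 + (-4865 + 18663) = -3 + 13798 = 13795)
√(f + B(15, 1/(-168))) = √(13795 + (-115/(-168) + 156*15)) = √(13795 + (-115*(-1/168) + 2340)) = √(13795 + (115/168 + 2340)) = √(13795 + 393235/168) = √(2710795/168) = √113853390/84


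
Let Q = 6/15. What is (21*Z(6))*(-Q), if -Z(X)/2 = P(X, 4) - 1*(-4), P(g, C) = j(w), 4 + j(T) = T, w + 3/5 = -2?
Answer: -1092/25 ≈ -43.680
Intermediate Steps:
w = -13/5 (w = -⅗ - 2 = -13/5 ≈ -2.6000)
Q = ⅖ (Q = 6*(1/15) = ⅖ ≈ 0.40000)
j(T) = -4 + T
P(g, C) = -33/5 (P(g, C) = -4 - 13/5 = -33/5)
Z(X) = 26/5 (Z(X) = -2*(-33/5 - 1*(-4)) = -2*(-33/5 + 4) = -2*(-13/5) = 26/5)
(21*Z(6))*(-Q) = (21*(26/5))*(-1*⅖) = (546/5)*(-⅖) = -1092/25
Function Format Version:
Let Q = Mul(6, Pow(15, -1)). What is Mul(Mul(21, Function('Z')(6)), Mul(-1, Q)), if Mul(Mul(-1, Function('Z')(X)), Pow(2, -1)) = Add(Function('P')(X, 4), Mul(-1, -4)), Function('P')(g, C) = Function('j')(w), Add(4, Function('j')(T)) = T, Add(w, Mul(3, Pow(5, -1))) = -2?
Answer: Rational(-1092, 25) ≈ -43.680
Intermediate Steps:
w = Rational(-13, 5) (w = Add(Rational(-3, 5), -2) = Rational(-13, 5) ≈ -2.6000)
Q = Rational(2, 5) (Q = Mul(6, Rational(1, 15)) = Rational(2, 5) ≈ 0.40000)
Function('j')(T) = Add(-4, T)
Function('P')(g, C) = Rational(-33, 5) (Function('P')(g, C) = Add(-4, Rational(-13, 5)) = Rational(-33, 5))
Function('Z')(X) = Rational(26, 5) (Function('Z')(X) = Mul(-2, Add(Rational(-33, 5), Mul(-1, -4))) = Mul(-2, Add(Rational(-33, 5), 4)) = Mul(-2, Rational(-13, 5)) = Rational(26, 5))
Mul(Mul(21, Function('Z')(6)), Mul(-1, Q)) = Mul(Mul(21, Rational(26, 5)), Mul(-1, Rational(2, 5))) = Mul(Rational(546, 5), Rational(-2, 5)) = Rational(-1092, 25)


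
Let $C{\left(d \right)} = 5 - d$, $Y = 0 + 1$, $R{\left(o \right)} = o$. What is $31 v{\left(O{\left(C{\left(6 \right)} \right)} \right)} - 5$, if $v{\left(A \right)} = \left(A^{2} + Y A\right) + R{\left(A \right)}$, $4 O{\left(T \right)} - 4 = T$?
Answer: $\frac{943}{16} \approx 58.938$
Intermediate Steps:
$Y = 1$
$O{\left(T \right)} = 1 + \frac{T}{4}$
$v{\left(A \right)} = A^{2} + 2 A$ ($v{\left(A \right)} = \left(A^{2} + 1 A\right) + A = \left(A^{2} + A\right) + A = \left(A + A^{2}\right) + A = A^{2} + 2 A$)
$31 v{\left(O{\left(C{\left(6 \right)} \right)} \right)} - 5 = 31 \left(1 + \frac{5 - 6}{4}\right) \left(2 + \left(1 + \frac{5 - 6}{4}\right)\right) - 5 = 31 \left(1 + \frac{1}{4} \left(-1\right)\right) \left(2 + \left(1 + \frac{1}{4} \left(-1\right)\right)\right) - 5 = 31 \left(1 - \frac{1}{4}\right) \left(2 + \left(1 - \frac{1}{4}\right)\right) - 5 = 31 \frac{3 \left(2 + \frac{3}{4}\right)}{4} - 5 = 31 \cdot \frac{3}{4} \cdot \frac{11}{4} - 5 = 31 \cdot \frac{33}{16} - 5 = \frac{1023}{16} - 5 = \frac{943}{16}$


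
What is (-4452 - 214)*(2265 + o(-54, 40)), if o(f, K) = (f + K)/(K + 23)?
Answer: -95107078/9 ≈ -1.0567e+7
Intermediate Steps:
o(f, K) = (K + f)/(23 + K)
(-4452 - 214)*(2265 + o(-54, 40)) = (-4452 - 214)*(2265 + (40 - 54)/(23 + 40)) = -4666*(2265 - 14/63) = -4666*(2265 + (1/63)*(-14)) = -4666*(2265 - 2/9) = -4666*20383/9 = -95107078/9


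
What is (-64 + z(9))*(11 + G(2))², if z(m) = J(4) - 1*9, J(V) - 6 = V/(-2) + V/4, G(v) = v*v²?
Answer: -24548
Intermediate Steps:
G(v) = v³
J(V) = 6 - V/4 (J(V) = 6 + (V/(-2) + V/4) = 6 + (V*(-½) + V*(¼)) = 6 + (-V/2 + V/4) = 6 - V/4)
z(m) = -4 (z(m) = (6 - ¼*4) - 1*9 = (6 - 1) - 9 = 5 - 9 = -4)
(-64 + z(9))*(11 + G(2))² = (-64 - 4)*(11 + 2³)² = -68*(11 + 8)² = -68*19² = -68*361 = -24548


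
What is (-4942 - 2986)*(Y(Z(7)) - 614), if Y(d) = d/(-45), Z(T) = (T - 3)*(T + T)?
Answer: 219494608/45 ≈ 4.8777e+6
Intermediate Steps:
Z(T) = 2*T*(-3 + T) (Z(T) = (-3 + T)*(2*T) = 2*T*(-3 + T))
Y(d) = -d/45 (Y(d) = d*(-1/45) = -d/45)
(-4942 - 2986)*(Y(Z(7)) - 614) = (-4942 - 2986)*(-2*7*(-3 + 7)/45 - 614) = -7928*(-2*7*4/45 - 614) = -7928*(-1/45*56 - 614) = -7928*(-56/45 - 614) = -7928*(-27686/45) = 219494608/45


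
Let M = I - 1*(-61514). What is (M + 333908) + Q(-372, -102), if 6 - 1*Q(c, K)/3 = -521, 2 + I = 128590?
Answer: 525591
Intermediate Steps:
I = 128588 (I = -2 + 128590 = 128588)
Q(c, K) = 1581 (Q(c, K) = 18 - 3*(-521) = 18 + 1563 = 1581)
M = 190102 (M = 128588 - 1*(-61514) = 128588 + 61514 = 190102)
(M + 333908) + Q(-372, -102) = (190102 + 333908) + 1581 = 524010 + 1581 = 525591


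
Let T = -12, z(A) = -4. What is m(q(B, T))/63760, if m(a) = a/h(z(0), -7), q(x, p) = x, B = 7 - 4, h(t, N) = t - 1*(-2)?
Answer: -3/127520 ≈ -2.3526e-5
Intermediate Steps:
h(t, N) = 2 + t (h(t, N) = t + 2 = 2 + t)
B = 3
m(a) = -a/2 (m(a) = a/(2 - 4) = a/(-2) = a*(-1/2) = -a/2)
m(q(B, T))/63760 = -1/2*3/63760 = -3/2*1/63760 = -3/127520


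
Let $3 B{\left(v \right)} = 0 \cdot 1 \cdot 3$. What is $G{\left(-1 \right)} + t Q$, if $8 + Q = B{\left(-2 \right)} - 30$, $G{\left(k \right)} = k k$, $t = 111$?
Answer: $-4217$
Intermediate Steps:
$B{\left(v \right)} = 0$ ($B{\left(v \right)} = \frac{0 \cdot 1 \cdot 3}{3} = \frac{0 \cdot 3}{3} = \frac{1}{3} \cdot 0 = 0$)
$G{\left(k \right)} = k^{2}$
$Q = -38$ ($Q = -8 + \left(0 - 30\right) = -8 - 30 = -38$)
$G{\left(-1 \right)} + t Q = \left(-1\right)^{2} + 111 \left(-38\right) = 1 - 4218 = -4217$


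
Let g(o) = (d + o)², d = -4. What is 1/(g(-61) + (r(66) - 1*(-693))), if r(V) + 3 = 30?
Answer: 1/4945 ≈ 0.00020222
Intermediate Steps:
r(V) = 27 (r(V) = -3 + 30 = 27)
g(o) = (-4 + o)²
1/(g(-61) + (r(66) - 1*(-693))) = 1/((-4 - 61)² + (27 - 1*(-693))) = 1/((-65)² + (27 + 693)) = 1/(4225 + 720) = 1/4945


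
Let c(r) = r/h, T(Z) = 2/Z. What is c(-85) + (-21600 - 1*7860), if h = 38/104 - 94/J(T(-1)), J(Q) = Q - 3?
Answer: -146821280/4983 ≈ -29464.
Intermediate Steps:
J(Q) = -3 + Q
h = 4983/260 (h = 38/104 - 94/(-3 + 2/(-1)) = 38*(1/104) - 94/(-3 + 2*(-1)) = 19/52 - 94/(-3 - 2) = 19/52 - 94/(-5) = 19/52 - 94*(-⅕) = 19/52 + 94/5 = 4983/260 ≈ 19.165)
c(r) = 260*r/4983 (c(r) = r/(4983/260) = r*(260/4983) = 260*r/4983)
c(-85) + (-21600 - 1*7860) = (260/4983)*(-85) + (-21600 - 1*7860) = -22100/4983 + (-21600 - 7860) = -22100/4983 - 29460 = -146821280/4983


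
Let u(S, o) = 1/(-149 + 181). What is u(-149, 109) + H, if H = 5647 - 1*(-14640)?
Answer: 649185/32 ≈ 20287.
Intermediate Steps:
u(S, o) = 1/32
H = 20287 (H = 5647 + 14640 = 20287)
u(-149, 109) + H = 1/32 + 20287 = 649185/32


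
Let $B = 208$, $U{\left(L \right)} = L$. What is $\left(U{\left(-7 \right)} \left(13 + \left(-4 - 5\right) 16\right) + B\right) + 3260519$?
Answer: $3261644$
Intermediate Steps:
$\left(U{\left(-7 \right)} \left(13 + \left(-4 - 5\right) 16\right) + B\right) + 3260519 = \left(- 7 \left(13 + \left(-4 - 5\right) 16\right) + 208\right) + 3260519 = \left(- 7 \left(13 - 144\right) + 208\right) + 3260519 = \left(\left(-7\right) \left(-131\right) + 208\right) + 3260519 = \left(917 + 208\right) + 3260519 = 1125 + 3260519 = 3261644$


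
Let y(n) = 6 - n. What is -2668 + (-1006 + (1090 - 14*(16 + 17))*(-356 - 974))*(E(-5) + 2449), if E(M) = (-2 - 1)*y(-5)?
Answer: -2020373004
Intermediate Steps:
E(M) = -33 (E(M) = (-2 - 1)*(6 - 1*(-5)) = -3*(6 + 5) = -3*11 = -33)
-2668 + (-1006 + (1090 - 14*(16 + 17))*(-356 - 974))*(E(-5) + 2449) = -2668 + (-1006 + (1090 - 14*(16 + 17))*(-356 - 974))*(-33 + 2449) = -2668 + (-1006 + (1090 - 14*33)*(-1330))*2416 = -2668 + (-1006 + (1090 - 462)*(-1330))*2416 = -2668 + (-1006 + 628*(-1330))*2416 = -2668 + (-1006 - 835240)*2416 = -2668 - 836246*2416 = -2668 - 2020370336 = -2020373004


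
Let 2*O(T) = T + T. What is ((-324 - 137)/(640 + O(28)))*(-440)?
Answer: 50710/167 ≈ 303.65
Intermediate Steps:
O(T) = T (O(T) = (T + T)/2 = (2*T)/2 = T)
((-324 - 137)/(640 + O(28)))*(-440) = ((-324 - 137)/(640 + 28))*(-440) = -461/668*(-440) = 50710/167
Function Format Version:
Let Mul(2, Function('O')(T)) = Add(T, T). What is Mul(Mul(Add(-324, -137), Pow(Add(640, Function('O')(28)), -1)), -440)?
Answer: Rational(50710, 167) ≈ 303.65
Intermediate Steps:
Function('O')(T) = T (Function('O')(T) = Mul(Rational(1, 2), Add(T, T)) = Mul(Rational(1, 2), Mul(2, T)) = T)
Mul(Mul(Add(-324, -137), Pow(Add(640, Function('O')(28)), -1)), -440) = Mul(Mul(Add(-324, -137), Pow(Add(640, 28), -1)), -440) = Mul(Mul(-461, Pow(668, -1)), -440) = Mul(Mul(-461, Rational(1, 668)), -440) = Mul(Rational(-461, 668), -440) = Rational(50710, 167)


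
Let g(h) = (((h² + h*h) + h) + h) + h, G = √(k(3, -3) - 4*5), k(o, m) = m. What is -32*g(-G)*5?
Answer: 7360 + 480*I*√23 ≈ 7360.0 + 2302.0*I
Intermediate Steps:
G = I*√23 (G = √(-3 - 4*5) = √(-3 - 20) = √(-23) = I*√23 ≈ 4.7958*I)
g(h) = 2*h² + 3*h (g(h) = (((h² + h²) + h) + h) + h = ((2*h² + h) + h) + h = ((h + 2*h²) + h) + h = (2*h + 2*h²) + h = 2*h² + 3*h)
-32*g(-G)*5 = -32*(-I*√23)*(3 + 2*(-I*√23))*5 = -32*(-I*√23)*(3 - 2*I*√23)*5 = -(-32)*I*√23*(3 - 2*I*√23)*5 = (32*I*√23*(3 - 2*I*√23))*5 = 160*I*√23*(3 - 2*I*√23)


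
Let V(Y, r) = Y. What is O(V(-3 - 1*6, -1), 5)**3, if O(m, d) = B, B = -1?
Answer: -1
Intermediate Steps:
O(m, d) = -1
O(V(-3 - 1*6, -1), 5)**3 = (-1)**3 = -1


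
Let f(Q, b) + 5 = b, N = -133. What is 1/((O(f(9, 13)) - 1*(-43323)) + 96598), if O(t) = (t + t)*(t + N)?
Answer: 1/137921 ≈ 7.2505e-6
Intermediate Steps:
f(Q, b) = -5 + b
O(t) = 2*t*(-133 + t) (O(t) = (t + t)*(t - 133) = (2*t)*(-133 + t) = 2*t*(-133 + t))
1/((O(f(9, 13)) - 1*(-43323)) + 96598) = 1/((2*(-5 + 13)*(-133 + (-5 + 13)) - 1*(-43323)) + 96598) = 1/((2*8*(-133 + 8) + 43323) + 96598) = 1/((2*8*(-125) + 43323) + 96598) = 1/((-2000 + 43323) + 96598) = 1/(41323 + 96598) = 1/137921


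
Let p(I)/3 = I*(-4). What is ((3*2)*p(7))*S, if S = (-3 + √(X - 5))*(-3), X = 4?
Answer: -4536 + 1512*I ≈ -4536.0 + 1512.0*I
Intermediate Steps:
p(I) = -12*I (p(I) = 3*(I*(-4)) = 3*(-4*I) = -12*I)
S = 9 - 3*I (S = (-3 + √(4 - 5))*(-3) = (-3 + √(-1))*(-3) = (-3 + I)*(-3) = 9 - 3*I ≈ 9.0 - 3.0*I)
((3*2)*p(7))*S = ((3*2)*(-12*7))*(9 - 3*I) = (6*(-84))*(9 - 3*I) = -504*(9 - 3*I) = -4536 + 1512*I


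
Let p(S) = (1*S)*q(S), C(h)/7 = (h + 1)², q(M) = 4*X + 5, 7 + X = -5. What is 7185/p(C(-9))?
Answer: -7185/19264 ≈ -0.37298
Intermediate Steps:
X = -12 (X = -7 - 5 = -12)
q(M) = -43 (q(M) = 4*(-12) + 5 = -48 + 5 = -43)
C(h) = 7*(1 + h)² (C(h) = 7*(h + 1)² = 7*(1 + h)²)
p(S) = -43*S (p(S) = (1*S)*(-43) = S*(-43) = -43*S)
7185/p(C(-9)) = 7185/((-301*(1 - 9)²)) = 7185/((-301*(-8)²)) = 7185/((-301*64)) = 7185/((-43*448)) = 7185/(-19264) = 7185*(-1/19264) = -7185/19264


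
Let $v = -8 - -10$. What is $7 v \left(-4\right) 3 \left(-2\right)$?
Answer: $336$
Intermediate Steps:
$v = 2$ ($v = -8 + 10 = 2$)
$7 v \left(-4\right) 3 \left(-2\right) = 7 \cdot 2 \left(-4\right) 3 \left(-2\right) = 14 \left(\left(-12\right) \left(-2\right)\right) = 14 \cdot 24 = 336$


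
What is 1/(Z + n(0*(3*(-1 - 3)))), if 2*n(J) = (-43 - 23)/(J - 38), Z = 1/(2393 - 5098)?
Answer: 102790/89227 ≈ 1.1520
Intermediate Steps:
Z = -1/2705 (Z = 1/(-2705) = -1/2705 ≈ -0.00036969)
n(J) = -33/(-38 + J) (n(J) = ((-43 - 23)/(J - 38))/2 = (-66/(-38 + J))/2 = -33/(-38 + J))
1/(Z + n(0*(3*(-1 - 3)))) = 1/(-1/2705 - 33/(-38 + 0*(3*(-1 - 3)))) = 1/(-1/2705 - 33/(-38 + 0*(3*(-4)))) = 1/(-1/2705 - 33/(-38 + 0*(-12))) = 1/(-1/2705 - 33/(-38 + 0)) = 1/(-1/2705 - 33/(-38)) = 1/(-1/2705 - 33*(-1/38)) = 1/(-1/2705 + 33/38) = 1/(89227/102790) = 102790/89227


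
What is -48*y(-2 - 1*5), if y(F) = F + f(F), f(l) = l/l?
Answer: 288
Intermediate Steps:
f(l) = 1
y(F) = 1 + F (y(F) = F + 1 = 1 + F)
-48*y(-2 - 1*5) = -48*(1 + (-2 - 1*5)) = -48*(1 + (-2 - 5)) = -48*(1 - 7) = -48*(-6) = 288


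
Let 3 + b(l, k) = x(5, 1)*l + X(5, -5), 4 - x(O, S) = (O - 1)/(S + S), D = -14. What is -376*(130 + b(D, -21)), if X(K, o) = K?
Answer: -39104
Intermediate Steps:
x(O, S) = 4 - (-1 + O)/(2*S) (x(O, S) = 4 - (O - 1)/(S + S) = 4 - (-1 + O)/(2*S))
b(l, k) = 2 + 2*l (b(l, k) = -3 + (((1/2)*(1 - 1*5 + 8*1)/1)*l + 5) = -3 + (((1/2)*1*(1 - 5 + 8))*l + 5) = -3 + (((1/2)*1*4)*l + 5) = -3 + (2*l + 5) = -3 + (5 + 2*l) = 2 + 2*l)
-376*(130 + b(D, -21)) = -376*(130 + (2 + 2*(-14))) = -376*(130 + (2 - 28)) = -376*(130 - 26) = -376*104 = -39104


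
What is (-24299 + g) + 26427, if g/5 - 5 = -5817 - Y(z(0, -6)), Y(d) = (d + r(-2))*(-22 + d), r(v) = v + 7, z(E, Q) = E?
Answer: -26382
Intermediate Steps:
r(v) = 7 + v
Y(d) = (-22 + d)*(5 + d) (Y(d) = (d + (7 - 2))*(-22 + d) = (d + 5)*(-22 + d) = (5 + d)*(-22 + d) = (-22 + d)*(5 + d))
g = -28510 (g = 25 + 5*(-5817 - (-110 + 0**2 - 17*0)) = 25 + 5*(-5817 - (-110 + 0 + 0)) = 25 + 5*(-5817 - 1*(-110)) = 25 + 5*(-5817 + 110) = 25 + 5*(-5707) = 25 - 28535 = -28510)
(-24299 + g) + 26427 = (-24299 - 28510) + 26427 = -52809 + 26427 = -26382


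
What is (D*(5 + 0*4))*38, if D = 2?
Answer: 380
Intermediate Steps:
(D*(5 + 0*4))*38 = (2*(5 + 0*4))*38 = (2*(5 + 0))*38 = (2*5)*38 = 10*38 = 380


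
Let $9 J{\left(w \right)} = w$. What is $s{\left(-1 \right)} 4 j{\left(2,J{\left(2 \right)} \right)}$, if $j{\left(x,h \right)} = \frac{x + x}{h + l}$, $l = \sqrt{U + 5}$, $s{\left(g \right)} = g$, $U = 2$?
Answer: $\frac{288}{563} - \frac{1296 \sqrt{7}}{563} \approx -5.5788$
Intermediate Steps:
$J{\left(w \right)} = \frac{w}{9}$
$l = \sqrt{7}$ ($l = \sqrt{2 + 5} = \sqrt{7} \approx 2.6458$)
$j{\left(x,h \right)} = \frac{2 x}{h + \sqrt{7}}$ ($j{\left(x,h \right)} = \frac{x + x}{h + \sqrt{7}} = \frac{2 x}{h + \sqrt{7}}$)
$s{\left(-1 \right)} 4 j{\left(2,J{\left(2 \right)} \right)} = \left(-1\right) 4 \cdot 2 \cdot 2 \frac{1}{\frac{1}{9} \cdot 2 + \sqrt{7}} = - 4 \cdot 2 \cdot 2 \frac{1}{\frac{2}{9} + \sqrt{7}} = - 4 \frac{4}{\frac{2}{9} + \sqrt{7}} = - \frac{16}{\frac{2}{9} + \sqrt{7}}$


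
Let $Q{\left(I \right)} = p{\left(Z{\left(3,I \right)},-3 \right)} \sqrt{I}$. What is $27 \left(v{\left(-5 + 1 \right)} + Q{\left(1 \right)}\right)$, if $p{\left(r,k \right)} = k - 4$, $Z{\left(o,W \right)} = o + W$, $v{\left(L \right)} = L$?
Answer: $-297$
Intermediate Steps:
$Z{\left(o,W \right)} = W + o$
$p{\left(r,k \right)} = -4 + k$
$Q{\left(I \right)} = - 7 \sqrt{I}$ ($Q{\left(I \right)} = \left(-4 - 3\right) \sqrt{I} = - 7 \sqrt{I}$)
$27 \left(v{\left(-5 + 1 \right)} + Q{\left(1 \right)}\right) = 27 \left(\left(-5 + 1\right) - 7 \sqrt{1}\right) = 27 \left(-4 - 7\right) = 27 \left(-11\right) = -297$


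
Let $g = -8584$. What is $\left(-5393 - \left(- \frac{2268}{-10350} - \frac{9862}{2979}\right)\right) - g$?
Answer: $\frac{5471238971}{1712925} \approx 3194.1$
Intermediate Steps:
$\left(-5393 - \left(- \frac{2268}{-10350} - \frac{9862}{2979}\right)\right) - g = \left(-5393 - \left(- \frac{2268}{-10350} - \frac{9862}{2979}\right)\right) - -8584 = \left(-5393 - \left(\left(-2268\right) \left(- \frac{1}{10350}\right) - \frac{9862}{2979}\right)\right) + 8584 = \left(-5393 - \left(\frac{126}{575} - \frac{9862}{2979}\right)\right) + 8584 = \left(-5393 - - \frac{5295296}{1712925}\right) + 8584 = \left(-5393 + \frac{5295296}{1712925}\right) + 8584 = - \frac{9232509229}{1712925} + 8584 = \frac{5471238971}{1712925}$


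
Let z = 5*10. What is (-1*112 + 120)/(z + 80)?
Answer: 4/65 ≈ 0.061538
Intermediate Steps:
z = 50
(-1*112 + 120)/(z + 80) = (-1*112 + 120)/(50 + 80) = (-112 + 120)/130 = 8*(1/130) = 4/65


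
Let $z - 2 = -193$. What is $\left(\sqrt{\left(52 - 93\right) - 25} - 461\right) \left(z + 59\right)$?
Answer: $60852 - 132 i \sqrt{66} \approx 60852.0 - 1072.4 i$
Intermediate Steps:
$z = -191$ ($z = 2 - 193 = -191$)
$\left(\sqrt{\left(52 - 93\right) - 25} - 461\right) \left(z + 59\right) = \left(\sqrt{\left(52 - 93\right) - 25} - 461\right) \left(-191 + 59\right) = \left(\sqrt{-41 - 25} - 461\right) \left(-132\right) = \left(\sqrt{-66} - 461\right) \left(-132\right) = \left(i \sqrt{66} - 461\right) \left(-132\right) = \left(-461 + i \sqrt{66}\right) \left(-132\right) = 60852 - 132 i \sqrt{66}$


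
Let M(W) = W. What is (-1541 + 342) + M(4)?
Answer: -1195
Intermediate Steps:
(-1541 + 342) + M(4) = (-1541 + 342) + 4 = -1199 + 4 = -1195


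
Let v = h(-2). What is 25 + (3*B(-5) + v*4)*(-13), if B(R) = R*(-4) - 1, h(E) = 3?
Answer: -872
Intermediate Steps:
B(R) = -1 - 4*R (B(R) = -4*R - 1 = -1 - 4*R)
v = 3
25 + (3*B(-5) + v*4)*(-13) = 25 + (3*(-1 - 4*(-5)) + 3*4)*(-13) = 25 + (3*(-1 + 20) + 12)*(-13) = 25 + (3*19 + 12)*(-13) = 25 + (57 + 12)*(-13) = 25 + 69*(-13) = 25 - 897 = -872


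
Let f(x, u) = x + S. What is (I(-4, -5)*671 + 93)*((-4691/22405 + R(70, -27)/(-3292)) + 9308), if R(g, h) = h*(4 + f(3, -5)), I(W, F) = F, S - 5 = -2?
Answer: -559859655457599/18439315 ≈ -3.0362e+7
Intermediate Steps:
S = 3 (S = 5 - 2 = 3)
f(x, u) = 3 + x (f(x, u) = x + 3 = 3 + x)
R(g, h) = 10*h (R(g, h) = h*(4 + (3 + 3)) = h*(4 + 6) = h*10 = 10*h)
(I(-4, -5)*671 + 93)*((-4691/22405 + R(70, -27)/(-3292)) + 9308) = (-5*671 + 93)*((-4691/22405 + (10*(-27))/(-3292)) + 9308) = (-3355 + 93)*((-4691*1/22405 - 270*(-1/3292)) + 9308) = -3262*((-4691/22405 + 135/1646) + 9308) = -3262*(-4696711/36878630 + 9308) = -3262*343261591329/36878630 = -559859655457599/18439315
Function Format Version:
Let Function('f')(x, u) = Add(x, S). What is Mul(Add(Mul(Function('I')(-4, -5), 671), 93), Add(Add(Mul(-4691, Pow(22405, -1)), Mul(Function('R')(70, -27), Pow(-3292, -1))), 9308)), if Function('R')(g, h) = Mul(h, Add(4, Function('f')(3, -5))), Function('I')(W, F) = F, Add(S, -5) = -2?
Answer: Rational(-559859655457599, 18439315) ≈ -3.0362e+7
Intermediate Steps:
S = 3 (S = Add(5, -2) = 3)
Function('f')(x, u) = Add(3, x) (Function('f')(x, u) = Add(x, 3) = Add(3, x))
Function('R')(g, h) = Mul(10, h) (Function('R')(g, h) = Mul(h, Add(4, Add(3, 3))) = Mul(h, Add(4, 6)) = Mul(h, 10) = Mul(10, h))
Mul(Add(Mul(Function('I')(-4, -5), 671), 93), Add(Add(Mul(-4691, Pow(22405, -1)), Mul(Function('R')(70, -27), Pow(-3292, -1))), 9308)) = Mul(Add(Mul(-5, 671), 93), Add(Add(Mul(-4691, Pow(22405, -1)), Mul(Mul(10, -27), Pow(-3292, -1))), 9308)) = Mul(Add(-3355, 93), Add(Add(Mul(-4691, Rational(1, 22405)), Mul(-270, Rational(-1, 3292))), 9308)) = Mul(-3262, Add(Add(Rational(-4691, 22405), Rational(135, 1646)), 9308)) = Mul(-3262, Add(Rational(-4696711, 36878630), 9308)) = Mul(-3262, Rational(343261591329, 36878630)) = Rational(-559859655457599, 18439315)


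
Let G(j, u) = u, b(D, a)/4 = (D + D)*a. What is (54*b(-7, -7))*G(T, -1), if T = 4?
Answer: -21168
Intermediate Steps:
b(D, a) = 8*D*a (b(D, a) = 4*((D + D)*a) = 4*((2*D)*a) = 4*(2*D*a) = 8*D*a)
(54*b(-7, -7))*G(T, -1) = (54*(8*(-7)*(-7)))*(-1) = (54*392)*(-1) = 21168*(-1) = -21168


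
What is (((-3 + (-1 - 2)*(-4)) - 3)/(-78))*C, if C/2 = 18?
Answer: -36/13 ≈ -2.7692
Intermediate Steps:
C = 36 (C = 2*18 = 36)
(((-3 + (-1 - 2)*(-4)) - 3)/(-78))*C = (((-3 + (-1 - 2)*(-4)) - 3)/(-78))*36 = (((-3 - 3*(-4)) - 3)*(-1/78))*36 = (((-3 + 12) - 3)*(-1/78))*36 = ((9 - 3)*(-1/78))*36 = (6*(-1/78))*36 = -1/13*36 = -36/13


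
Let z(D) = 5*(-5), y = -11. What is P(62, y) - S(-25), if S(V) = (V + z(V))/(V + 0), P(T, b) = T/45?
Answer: -28/45 ≈ -0.62222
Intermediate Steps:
P(T, b) = T/45 (P(T, b) = T*(1/45) = T/45)
z(D) = -25
S(V) = (-25 + V)/V (S(V) = (V - 25)/(V + 0) = (-25 + V)/V)
P(62, y) - S(-25) = (1/45)*62 - (-25 - 25)/(-25) = 62/45 - (-1)*(-50)/25 = 62/45 - 1*2 = 62/45 - 2 = -28/45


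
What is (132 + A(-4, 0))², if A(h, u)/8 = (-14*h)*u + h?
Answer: 10000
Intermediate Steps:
A(h, u) = 8*h - 112*h*u (A(h, u) = 8*((-14*h)*u + h) = 8*(-14*h*u + h) = 8*(h - 14*h*u) = 8*h - 112*h*u)
(132 + A(-4, 0))² = (132 + 8*(-4)*(1 - 14*0))² = (132 + 8*(-4)*(1 + 0))² = (132 + 8*(-4)*1)² = (132 - 32)² = 100² = 10000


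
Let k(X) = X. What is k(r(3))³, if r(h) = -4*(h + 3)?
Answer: -13824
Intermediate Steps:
r(h) = -12 - 4*h (r(h) = -4*(3 + h) = -12 - 4*h)
k(r(3))³ = (-12 - 4*3)³ = (-12 - 12)³ = (-24)³ = -13824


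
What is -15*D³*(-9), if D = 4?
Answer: 8640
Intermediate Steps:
-15*D³*(-9) = -15*4³*(-9) = -15*64*(-9) = -960*(-9) = 8640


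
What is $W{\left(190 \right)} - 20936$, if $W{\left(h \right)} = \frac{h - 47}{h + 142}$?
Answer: $- \frac{6950609}{332} \approx -20936.0$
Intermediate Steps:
$W{\left(h \right)} = \frac{-47 + h}{142 + h}$
$W{\left(190 \right)} - 20936 = \frac{-47 + 190}{142 + 190} - 20936 = \frac{1}{332} \cdot 143 - 20936 = \frac{143}{332} - 20936 = - \frac{6950609}{332}$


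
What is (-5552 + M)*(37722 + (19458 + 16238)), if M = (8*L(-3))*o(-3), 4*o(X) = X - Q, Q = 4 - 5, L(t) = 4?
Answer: -408791424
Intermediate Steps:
Q = -1
o(X) = ¼ + X/4 (o(X) = (X - 1*(-1))/4 = (X + 1)/4 = (1 + X)/4 = ¼ + X/4)
M = -16 (M = (8*4)*(¼ + (¼)*(-3)) = 32*(¼ - ¾) = 32*(-½) = -16)
(-5552 + M)*(37722 + (19458 + 16238)) = (-5552 - 16)*(37722 + (19458 + 16238)) = -5568*(37722 + 35696) = -5568*73418 = -408791424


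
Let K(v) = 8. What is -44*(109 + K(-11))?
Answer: -5148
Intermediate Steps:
-44*(109 + K(-11)) = -44*(109 + 8) = -44*117 = -5148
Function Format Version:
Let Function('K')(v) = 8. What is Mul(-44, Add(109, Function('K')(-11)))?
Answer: -5148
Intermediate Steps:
Mul(-44, Add(109, Function('K')(-11))) = Mul(-44, Add(109, 8)) = Mul(-44, 117) = -5148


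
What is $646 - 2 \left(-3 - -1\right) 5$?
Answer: $12920$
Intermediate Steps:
$646 - 2 \left(-3 - -1\right) 5 = 646 - 2 \left(-3 + 1\right) 5 = 646 \left(-2\right) \left(-2\right) 5 = 646 \cdot 4 \cdot 5 = 646 \cdot 20 = 12920$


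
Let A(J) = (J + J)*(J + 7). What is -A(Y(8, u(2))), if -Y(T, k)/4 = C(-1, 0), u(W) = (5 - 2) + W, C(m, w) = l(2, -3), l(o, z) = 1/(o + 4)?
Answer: 76/9 ≈ 8.4444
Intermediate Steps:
l(o, z) = 1/(4 + o)
C(m, w) = 1/6 (C(m, w) = 1/(4 + 2) = 1/6)
u(W) = 3 + W
Y(T, k) = -2/3 (Y(T, k) = -4*1/6 = -2/3)
A(J) = 2*J*(7 + J) (A(J) = (2*J)*(7 + J) = 2*J*(7 + J))
-A(Y(8, u(2))) = -2*(-2)*(7 - 2/3)/3 = -2*(-2)*19/(3*3) = -1*(-76/9) = 76/9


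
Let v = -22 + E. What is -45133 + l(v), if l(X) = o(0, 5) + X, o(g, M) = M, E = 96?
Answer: -45054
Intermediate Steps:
v = 74 (v = -22 + 96 = 74)
l(X) = 5 + X
-45133 + l(v) = -45133 + (5 + 74) = -45133 + 79 = -45054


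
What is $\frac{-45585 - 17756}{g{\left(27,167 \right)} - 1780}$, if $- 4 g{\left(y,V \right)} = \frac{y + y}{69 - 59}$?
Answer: $\frac{1266820}{35627} \approx 35.558$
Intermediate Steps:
$g{\left(y,V \right)} = - \frac{y}{20}$ ($g{\left(y,V \right)} = - \frac{\left(y + y\right) \frac{1}{69 - 59}}{4} = - \frac{2 y \frac{1}{10}}{4} = - \frac{\frac{1}{5} y}{4} = - \frac{y}{20}$)
$\frac{-45585 - 17756}{g{\left(27,167 \right)} - 1780} = \frac{-45585 - 17756}{\left(- \frac{1}{20}\right) 27 - 1780} = - \frac{63341}{- \frac{27}{20} - 1780} = - \frac{63341}{- \frac{35627}{20}} = \left(-63341\right) \left(- \frac{20}{35627}\right) = \frac{1266820}{35627}$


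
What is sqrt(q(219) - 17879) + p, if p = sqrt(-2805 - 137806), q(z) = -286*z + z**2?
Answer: I*(sqrt(140611) + 2*sqrt(8138)) ≈ 555.4*I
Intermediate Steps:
q(z) = z**2 - 286*z
p = I*sqrt(140611) (p = sqrt(-140611) = I*sqrt(140611) ≈ 374.98*I)
sqrt(q(219) - 17879) + p = sqrt(219*(-286 + 219) - 17879) + I*sqrt(140611) = sqrt(219*(-67) - 17879) + I*sqrt(140611) = sqrt(-14673 - 17879) + I*sqrt(140611) = sqrt(-32552) + I*sqrt(140611) = 2*I*sqrt(8138) + I*sqrt(140611) = I*sqrt(140611) + 2*I*sqrt(8138)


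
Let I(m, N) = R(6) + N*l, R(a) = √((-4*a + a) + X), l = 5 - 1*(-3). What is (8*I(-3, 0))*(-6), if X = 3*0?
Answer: -144*I*√2 ≈ -203.65*I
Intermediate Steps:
X = 0
l = 8 (l = 5 + 3 = 8)
R(a) = √3*√(-a) (R(a) = √((-4*a + a) + 0) = √(-3*a + 0) = √(-3*a) = √3*√(-a))
I(m, N) = 8*N + 3*I*√2 (I(m, N) = √3*√(-1*6) + N*8 = √3*√(-6) + 8*N = √3*(I*√6) + 8*N = 3*I*√2 + 8*N = 8*N + 3*I*√2)
(8*I(-3, 0))*(-6) = (8*(8*0 + 3*I*√2))*(-6) = (8*(0 + 3*I*√2))*(-6) = (8*(3*I*√2))*(-6) = (24*I*√2)*(-6) = -144*I*√2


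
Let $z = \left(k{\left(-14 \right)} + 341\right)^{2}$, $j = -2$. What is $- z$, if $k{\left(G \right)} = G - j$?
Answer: $-108241$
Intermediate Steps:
$k{\left(G \right)} = 2 + G$ ($k{\left(G \right)} = G - -2 = G + 2 = 2 + G$)
$z = 108241$ ($z = \left(\left(2 - 14\right) + 341\right)^{2} = \left(-12 + 341\right)^{2} = 329^{2} = 108241$)
$- z = \left(-1\right) 108241 = -108241$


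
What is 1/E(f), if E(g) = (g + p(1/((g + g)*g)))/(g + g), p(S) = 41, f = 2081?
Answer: 2081/1061 ≈ 1.9614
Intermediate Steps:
E(g) = (41 + g)/(2*g) (E(g) = (g + 41)/(g + g) = (41 + g)/((2*g)) = (41 + g)*(1/(2*g)) = (41 + g)/(2*g))
1/E(f) = 1/((1/2)*(41 + 2081)/2081) = 1/((1/2)*(1/2081)*2122) = 1/(1061/2081) = 2081/1061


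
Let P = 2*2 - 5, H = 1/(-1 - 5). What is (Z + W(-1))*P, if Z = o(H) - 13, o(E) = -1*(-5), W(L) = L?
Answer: 9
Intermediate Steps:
H = -1/6 (H = 1/(-6) = -1/6 ≈ -0.16667)
o(E) = 5
Z = -8 (Z = 5 - 13 = -8)
P = -1 (P = 4 - 5 = -1)
(Z + W(-1))*P = (-8 - 1)*(-1) = -9*(-1) = 9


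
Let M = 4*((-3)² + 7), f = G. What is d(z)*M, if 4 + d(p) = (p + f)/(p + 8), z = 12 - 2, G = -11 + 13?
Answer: -640/3 ≈ -213.33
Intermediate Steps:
G = 2
f = 2
z = 10
d(p) = -4 + (2 + p)/(8 + p) (d(p) = -4 + (p + 2)/(p + 8) = -4 + (2 + p)/(8 + p))
M = 64 (M = 4*(9 + 7) = 4*16 = 64)
d(z)*M = (3*(-10 - 1*10)/(8 + 10))*64 = (3*(-10 - 10)/18)*64 = (3*(1/18)*(-20))*64 = -10/3*64 = -640/3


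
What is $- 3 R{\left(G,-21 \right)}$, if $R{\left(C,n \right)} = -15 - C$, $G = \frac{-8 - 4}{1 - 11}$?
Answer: $\frac{243}{5} \approx 48.6$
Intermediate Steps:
$G = \frac{6}{5}$ ($G = - \frac{12}{-10} = \left(-12\right) \left(- \frac{1}{10}\right) = \frac{6}{5} \approx 1.2$)
$- 3 R{\left(G,-21 \right)} = - 3 \left(-15 - \frac{6}{5}\right) = \left(-3\right) \left(- \frac{81}{5}\right) = \frac{243}{5}$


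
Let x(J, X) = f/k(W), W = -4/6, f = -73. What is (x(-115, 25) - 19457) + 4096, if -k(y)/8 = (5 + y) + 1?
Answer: -1965989/128 ≈ -15359.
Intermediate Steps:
W = -⅔ (W = -4*⅙ = -⅔ ≈ -0.66667)
k(y) = -48 - 8*y (k(y) = -8*((5 + y) + 1) = -8*(6 + y) = -48 - 8*y)
x(J, X) = 219/128 (x(J, X) = -73/(-48 - 8*(-⅔)) = -73/(-48 + 16/3) = -73/(-128/3) = -73*(-3/128) = 219/128)
(x(-115, 25) - 19457) + 4096 = (219/128 - 19457) + 4096 = -2490277/128 + 4096 = -1965989/128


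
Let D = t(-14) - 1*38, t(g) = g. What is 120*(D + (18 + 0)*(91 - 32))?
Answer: 121200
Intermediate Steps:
D = -52 (D = -14 - 1*38 = -14 - 38 = -52)
120*(D + (18 + 0)*(91 - 32)) = 120*(-52 + (18 + 0)*(91 - 32)) = 120*(-52 + 18*59) = 120*(-52 + 1062) = 120*1010 = 121200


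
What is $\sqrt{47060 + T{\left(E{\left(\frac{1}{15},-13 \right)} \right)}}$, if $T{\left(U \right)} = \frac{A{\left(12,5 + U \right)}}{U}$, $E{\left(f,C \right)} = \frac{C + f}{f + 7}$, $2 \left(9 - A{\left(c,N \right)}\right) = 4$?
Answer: $\frac{3 \sqrt{49194617}}{97} \approx 216.92$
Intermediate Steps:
$A{\left(c,N \right)} = 7$ ($A{\left(c,N \right)} = 9 - 2 = 7$)
$E{\left(f,C \right)} = \frac{C + f}{7 + f}$
$T{\left(U \right)} = \frac{7}{U}$
$\sqrt{47060 + T{\left(E{\left(\frac{1}{15},-13 \right)} \right)}} = \sqrt{47060 + \frac{7}{\frac{1}{7 + \frac{1}{15}} \left(-13 + \frac{1}{15}\right)}} = \sqrt{47060 + \frac{7}{\frac{1}{\frac{106}{15}} \left(- \frac{194}{15}\right)}} = \sqrt{47060 + \frac{7}{\frac{15}{106} \left(- \frac{194}{15}\right)}} = \sqrt{47060 + \frac{7}{- \frac{97}{53}}} = \sqrt{47060 + 7 \left(- \frac{53}{97}\right)} = \sqrt{47060 - \frac{371}{97}} = \sqrt{\frac{4564449}{97}} = \frac{3 \sqrt{49194617}}{97}$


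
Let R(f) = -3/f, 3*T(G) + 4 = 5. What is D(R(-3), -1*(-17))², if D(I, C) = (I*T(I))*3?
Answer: 1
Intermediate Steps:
T(G) = ⅓ (T(G) = -4/3 + (⅓)*5 = -4/3 + 5/3 = ⅓)
D(I, C) = I (D(I, C) = (I*(⅓))*3 = (I/3)*3 = I)
D(R(-3), -1*(-17))² = (-3/(-3))² = (-3*(-⅓))² = 1² = 1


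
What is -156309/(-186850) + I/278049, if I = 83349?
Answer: 19678440597/17317818550 ≈ 1.1363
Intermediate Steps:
-156309/(-186850) + I/278049 = -156309/(-186850) + 83349/278049 = -156309*(-1/186850) + 83349*(1/278049) = 156309/186850 + 27783/92683 = 19678440597/17317818550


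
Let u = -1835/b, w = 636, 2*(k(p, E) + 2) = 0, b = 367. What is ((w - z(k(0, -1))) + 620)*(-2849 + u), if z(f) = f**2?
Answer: -3573208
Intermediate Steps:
k(p, E) = -2 (k(p, E) = -2 + (1/2)*0 = -2 + 0 = -2)
u = -5 (u = -1835/367 = -1835*1/367 = -5)
((w - z(k(0, -1))) + 620)*(-2849 + u) = ((636 - 1*(-2)**2) + 620)*(-2849 - 5) = ((636 - 1*4) + 620)*(-2854) = ((636 - 4) + 620)*(-2854) = (632 + 620)*(-2854) = 1252*(-2854) = -3573208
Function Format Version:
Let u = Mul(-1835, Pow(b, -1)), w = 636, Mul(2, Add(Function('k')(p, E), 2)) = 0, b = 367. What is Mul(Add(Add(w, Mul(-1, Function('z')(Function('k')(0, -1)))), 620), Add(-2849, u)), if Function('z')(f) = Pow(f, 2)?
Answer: -3573208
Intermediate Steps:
Function('k')(p, E) = -2 (Function('k')(p, E) = Add(-2, Mul(Rational(1, 2), 0)) = Add(-2, 0) = -2)
u = -5 (u = Mul(-1835, Pow(367, -1)) = Mul(-1835, Rational(1, 367)) = -5)
Mul(Add(Add(w, Mul(-1, Function('z')(Function('k')(0, -1)))), 620), Add(-2849, u)) = Mul(Add(Add(636, Mul(-1, Pow(-2, 2))), 620), Add(-2849, -5)) = Mul(Add(Add(636, Mul(-1, 4)), 620), -2854) = Mul(Add(Add(636, -4), 620), -2854) = Mul(Add(632, 620), -2854) = Mul(1252, -2854) = -3573208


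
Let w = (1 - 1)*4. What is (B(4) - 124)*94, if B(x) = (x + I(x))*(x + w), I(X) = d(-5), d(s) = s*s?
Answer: -752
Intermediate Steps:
d(s) = s²
I(X) = 25 (I(X) = (-5)² = 25)
w = 0 (w = 0*4 = 0)
B(x) = x*(25 + x) (B(x) = (x + 25)*(x + 0) = (25 + x)*x = x*(25 + x))
(B(4) - 124)*94 = (4*(25 + 4) - 124)*94 = (4*29 - 124)*94 = (116 - 124)*94 = -8*94 = -752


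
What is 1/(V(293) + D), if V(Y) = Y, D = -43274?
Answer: -1/42981 ≈ -2.3266e-5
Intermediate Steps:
1/(V(293) + D) = 1/(293 - 43274) = 1/(-42981) = -1/42981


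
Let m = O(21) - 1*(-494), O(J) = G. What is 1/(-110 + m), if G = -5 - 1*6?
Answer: 1/373 ≈ 0.0026810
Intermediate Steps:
G = -11 (G = -5 - 6 = -11)
O(J) = -11
m = 483 (m = -11 - 1*(-494) = -11 + 494 = 483)
1/(-110 + m) = 1/(-110 + 483) = 1/373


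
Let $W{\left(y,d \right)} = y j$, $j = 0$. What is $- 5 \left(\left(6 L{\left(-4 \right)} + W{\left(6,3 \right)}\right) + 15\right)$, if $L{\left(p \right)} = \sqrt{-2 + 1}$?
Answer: $-75 - 30 i \approx -75.0 - 30.0 i$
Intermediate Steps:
$W{\left(y,d \right)} = 0$ ($W{\left(y,d \right)} = y 0 = 0$)
$L{\left(p \right)} = i$ ($L{\left(p \right)} = \sqrt{-1} = i$)
$- 5 \left(\left(6 L{\left(-4 \right)} + W{\left(6,3 \right)}\right) + 15\right) = - 5 \left(\left(6 i + 0\right) + 15\right) = - 5 \left(6 i + 15\right) = - 5 \left(15 + 6 i\right) = -75 - 30 i$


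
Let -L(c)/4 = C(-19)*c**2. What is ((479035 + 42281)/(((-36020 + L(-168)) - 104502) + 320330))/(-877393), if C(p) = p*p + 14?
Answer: 43443/3082295647288 ≈ 1.4094e-8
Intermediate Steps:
C(p) = 14 + p**2 (C(p) = p**2 + 14 = 14 + p**2)
L(c) = -1500*c**2 (L(c) = -4*(14 + (-19)**2)*c**2 = -4*(14 + 361)*c**2 = -1500*c**2)
((479035 + 42281)/(((-36020 + L(-168)) - 104502) + 320330))/(-877393) = ((479035 + 42281)/(((-36020 - 1500*(-168)**2) - 104502) + 320330))/(-877393) = (521316/(((-36020 - 1500*28224) - 104502) + 320330))*(-1/877393) = (521316/(((-36020 - 42336000) - 104502) + 320330))*(-1/877393) = (521316/((-42372020 - 104502) + 320330))*(-1/877393) = (521316/(-42476522 + 320330))*(-1/877393) = (521316/(-42156192))*(-1/877393) = (521316*(-1/42156192))*(-1/877393) = -43443/3513016*(-1/877393) = 43443/3082295647288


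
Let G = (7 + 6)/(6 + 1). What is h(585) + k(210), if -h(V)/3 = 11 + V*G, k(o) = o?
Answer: -21576/7 ≈ -3082.3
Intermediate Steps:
G = 13/7 ≈ 1.8571
h(V) = -33 - 39*V/7 (h(V) = -3*(11 + V*(13/7)) = -3*(11 + 13*V/7) = -33 - 39*V/7)
h(585) + k(210) = (-33 - 39/7*585) + 210 = (-33 - 22815/7) + 210 = -23046/7 + 210 = -21576/7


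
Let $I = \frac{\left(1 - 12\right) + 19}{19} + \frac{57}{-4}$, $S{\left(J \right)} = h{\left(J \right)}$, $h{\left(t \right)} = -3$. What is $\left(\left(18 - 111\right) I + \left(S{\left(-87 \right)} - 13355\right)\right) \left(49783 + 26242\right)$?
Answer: $- \frac{69750276625}{76} \approx -9.1777 \cdot 10^{8}$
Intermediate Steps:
$S{\left(J \right)} = -3$
$I = - \frac{1051}{76}$ ($I = \left(-11 + 19\right) \frac{1}{19} + 57 \left(- \frac{1}{4}\right) = 8 \cdot \frac{1}{19} - \frac{57}{4} = \frac{8}{19} - \frac{57}{4} = - \frac{1051}{76} \approx -13.829$)
$\left(\left(18 - 111\right) I + \left(S{\left(-87 \right)} - 13355\right)\right) \left(49783 + 26242\right) = \left(\left(18 - 111\right) \left(- \frac{1051}{76}\right) - 13358\right) \left(49783 + 26242\right) = \left(\left(-93\right) \left(- \frac{1051}{76}\right) - 13358\right) 76025 = \left(\frac{97743}{76} - 13358\right) 76025 = \left(- \frac{917465}{76}\right) 76025 = - \frac{69750276625}{76}$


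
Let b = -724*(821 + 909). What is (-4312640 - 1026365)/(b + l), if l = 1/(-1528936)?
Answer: 8162996948680/1915022918721 ≈ 4.2626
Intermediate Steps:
l = -1/1528936 ≈ -6.5405e-7
b = -1252520 (b = -724*1730 = -1252520)
(-4312640 - 1026365)/(b + l) = (-4312640 - 1026365)/(-1252520 - 1/1528936) = -5339005/(-1915022918721/1528936) = -5339005*(-1528936/1915022918721) = 8162996948680/1915022918721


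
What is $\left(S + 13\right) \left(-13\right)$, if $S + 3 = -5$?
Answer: $-65$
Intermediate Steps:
$S = -8$ ($S = -3 - 5 = -8$)
$\left(S + 13\right) \left(-13\right) = \left(-8 + 13\right) \left(-13\right) = 5 \left(-13\right) = -65$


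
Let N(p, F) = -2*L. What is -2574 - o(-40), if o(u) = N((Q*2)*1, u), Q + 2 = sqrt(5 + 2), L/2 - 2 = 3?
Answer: -2554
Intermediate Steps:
L = 10 (L = 4 + 2*3 = 4 + 6 = 10)
Q = -2 + sqrt(7) (Q = -2 + sqrt(5 + 2) = -2 + sqrt(7) ≈ 0.64575)
N(p, F) = -20 (N(p, F) = -2*10 = -20)
o(u) = -20
-2574 - o(-40) = -2574 - 1*(-20) = -2574 + 20 = -2554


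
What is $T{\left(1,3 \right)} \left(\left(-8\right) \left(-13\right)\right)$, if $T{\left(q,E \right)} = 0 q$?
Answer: $0$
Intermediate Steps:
$T{\left(q,E \right)} = 0$
$T{\left(1,3 \right)} \left(\left(-8\right) \left(-13\right)\right) = 0 \left(\left(-8\right) \left(-13\right)\right) = 0 \cdot 104 = 0$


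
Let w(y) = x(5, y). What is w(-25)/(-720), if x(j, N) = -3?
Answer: 1/240 ≈ 0.0041667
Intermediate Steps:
w(y) = -3
w(-25)/(-720) = -3/(-720) = -3*(-1/720) = 1/240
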